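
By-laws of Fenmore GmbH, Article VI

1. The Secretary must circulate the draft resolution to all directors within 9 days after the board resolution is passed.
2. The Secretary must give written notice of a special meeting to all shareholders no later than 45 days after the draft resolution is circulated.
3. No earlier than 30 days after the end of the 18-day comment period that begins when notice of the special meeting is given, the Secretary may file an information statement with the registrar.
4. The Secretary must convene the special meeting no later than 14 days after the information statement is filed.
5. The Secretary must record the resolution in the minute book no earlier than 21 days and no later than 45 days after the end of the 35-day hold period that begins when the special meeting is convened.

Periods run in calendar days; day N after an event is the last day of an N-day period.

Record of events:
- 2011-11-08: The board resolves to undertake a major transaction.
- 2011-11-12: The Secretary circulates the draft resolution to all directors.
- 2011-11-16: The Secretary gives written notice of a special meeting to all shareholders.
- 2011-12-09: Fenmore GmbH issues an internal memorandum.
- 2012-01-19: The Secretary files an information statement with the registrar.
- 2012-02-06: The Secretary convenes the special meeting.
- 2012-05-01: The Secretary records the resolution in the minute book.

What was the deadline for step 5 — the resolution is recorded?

2012-04-26

The special meeting is convened on 2012-02-06; the 35-day hold period therefore ends 2012-03-12, and step 5 runs from that date. The window is 21–45 days after 2012-03-12; it closes on 2012-04-26.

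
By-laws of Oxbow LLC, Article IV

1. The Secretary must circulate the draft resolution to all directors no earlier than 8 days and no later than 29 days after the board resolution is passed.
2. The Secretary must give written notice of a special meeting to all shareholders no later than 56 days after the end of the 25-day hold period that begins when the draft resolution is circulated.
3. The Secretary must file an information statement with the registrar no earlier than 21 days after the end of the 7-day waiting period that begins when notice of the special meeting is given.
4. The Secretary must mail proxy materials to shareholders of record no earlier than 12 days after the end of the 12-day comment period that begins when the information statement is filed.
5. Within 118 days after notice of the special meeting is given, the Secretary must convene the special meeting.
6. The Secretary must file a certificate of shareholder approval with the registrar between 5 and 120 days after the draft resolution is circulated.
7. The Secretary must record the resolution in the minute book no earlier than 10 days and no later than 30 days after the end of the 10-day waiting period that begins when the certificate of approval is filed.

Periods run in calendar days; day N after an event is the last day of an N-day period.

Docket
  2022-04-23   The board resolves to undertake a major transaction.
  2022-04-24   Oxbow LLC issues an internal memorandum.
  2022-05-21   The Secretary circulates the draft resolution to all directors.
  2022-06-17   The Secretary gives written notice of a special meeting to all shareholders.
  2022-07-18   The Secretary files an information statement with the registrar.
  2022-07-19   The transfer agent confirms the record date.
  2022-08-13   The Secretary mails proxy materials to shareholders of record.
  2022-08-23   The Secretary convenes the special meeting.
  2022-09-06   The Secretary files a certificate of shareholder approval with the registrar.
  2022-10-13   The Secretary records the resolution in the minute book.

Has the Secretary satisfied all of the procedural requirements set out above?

Step 1 — 8 and 29 days from 2022-04-23 (when the board resolution is passed) are 2022-05-01 and 2022-05-22 respectively; done 2022-05-21, which is between those dates.
Step 2 — counting 56 days from 2022-06-15 (end of the 25-day hold period, which began when the draft resolution is circulated on 2022-05-21) gives a deadline of 2022-08-10; 2022-06-17 is within that limit.
Step 3 — must wait 21 days from 2022-06-24 (end of the 7-day waiting period, which began when notice of the special meeting is given on 2022-06-17), so not before 2022-07-15; done 2022-07-18 — permitted.
Step 4 — must wait 12 days from 2022-07-30 (end of the 12-day comment period, which began when the information statement is filed on 2022-07-18), so not before 2022-08-11; 2022-08-13 is on or after that date.
Step 5 — counting 118 days from 2022-06-17 (when notice of the special meeting is given) gives a deadline of 2022-10-13; done 2022-08-23 — timely.
Step 6 — 5 and 120 days from 2022-05-21 (when the draft resolution is circulated) are 2022-05-26 and 2022-09-18 respectively; 2022-09-06 falls inside that range.
Step 7 — 10 and 30 days from 2022-09-16 (end of the 10-day waiting period, which began when the certificate of approval is filed on 2022-09-06) are 2022-09-26 and 2022-10-16 respectively; done 2022-10-13 — within the window.

Yes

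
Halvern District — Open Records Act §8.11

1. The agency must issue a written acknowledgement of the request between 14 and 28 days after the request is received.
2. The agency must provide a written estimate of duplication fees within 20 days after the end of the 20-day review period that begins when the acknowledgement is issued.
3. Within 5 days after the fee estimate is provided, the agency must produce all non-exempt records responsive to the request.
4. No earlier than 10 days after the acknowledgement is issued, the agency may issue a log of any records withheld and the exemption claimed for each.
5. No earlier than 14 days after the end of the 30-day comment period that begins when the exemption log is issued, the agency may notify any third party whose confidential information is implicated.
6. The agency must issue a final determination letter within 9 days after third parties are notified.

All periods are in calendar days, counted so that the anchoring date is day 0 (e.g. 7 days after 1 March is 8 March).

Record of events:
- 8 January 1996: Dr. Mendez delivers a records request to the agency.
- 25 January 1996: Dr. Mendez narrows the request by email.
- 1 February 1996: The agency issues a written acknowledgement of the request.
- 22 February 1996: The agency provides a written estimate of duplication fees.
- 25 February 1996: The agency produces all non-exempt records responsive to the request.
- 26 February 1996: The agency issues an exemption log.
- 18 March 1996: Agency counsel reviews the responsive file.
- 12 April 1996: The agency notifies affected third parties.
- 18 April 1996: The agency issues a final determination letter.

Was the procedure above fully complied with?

Step 1: the window is 14–28 days after 8 January 1996 (when the request is received), so 22 January 1996 through 5 February 1996; done 1 February 1996, which is between those dates.
Step 2: 20 days after 21 February 1996 (end of the 20-day review period, which began when the acknowledgement is issued on 1 February 1996) is 12 March 1996; 22 February 1996 is within that limit.
Step 3: 5 days after 22 February 1996 (when the fee estimate is provided) is 27 February 1996; 25 February 1996 is within that limit.
Step 4: the earliest permitted date is 10 days after 1 February 1996 (when the acknowledgement is issued), i.e. 11 February 1996; 26 February 1996 is on or after that date.
Step 5: the earliest permitted date is 14 days after 27 March 1996 (end of the 30-day comment period, which began when the exemption log is issued on 26 February 1996), i.e. 10 April 1996; done 12 April 1996, after the minimum wait.
Step 6: 9 days after 12 April 1996 (when third parties are notified) is 21 April 1996; 18 April 1996 is within that limit.

Yes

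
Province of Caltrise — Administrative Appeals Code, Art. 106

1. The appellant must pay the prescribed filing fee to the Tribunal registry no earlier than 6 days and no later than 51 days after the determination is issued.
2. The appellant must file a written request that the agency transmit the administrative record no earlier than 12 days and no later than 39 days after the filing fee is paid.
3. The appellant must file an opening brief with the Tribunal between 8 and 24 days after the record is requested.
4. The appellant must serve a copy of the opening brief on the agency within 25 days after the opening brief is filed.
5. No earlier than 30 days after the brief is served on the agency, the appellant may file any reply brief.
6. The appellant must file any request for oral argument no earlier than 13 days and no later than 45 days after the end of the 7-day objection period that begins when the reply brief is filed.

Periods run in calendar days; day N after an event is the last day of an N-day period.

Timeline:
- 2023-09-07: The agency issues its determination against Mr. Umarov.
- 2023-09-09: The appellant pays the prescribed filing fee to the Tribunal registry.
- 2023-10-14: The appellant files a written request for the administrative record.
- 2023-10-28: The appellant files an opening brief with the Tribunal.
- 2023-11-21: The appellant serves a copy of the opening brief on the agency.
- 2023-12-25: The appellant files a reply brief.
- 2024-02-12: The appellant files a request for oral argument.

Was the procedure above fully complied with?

Step 1 — 6 and 51 days from 2023-09-07 (when the determination is issued) are 2023-09-13 and 2023-10-28 respectively; 2023-09-09 is 4 days too early.
Later steps need not be reached.

No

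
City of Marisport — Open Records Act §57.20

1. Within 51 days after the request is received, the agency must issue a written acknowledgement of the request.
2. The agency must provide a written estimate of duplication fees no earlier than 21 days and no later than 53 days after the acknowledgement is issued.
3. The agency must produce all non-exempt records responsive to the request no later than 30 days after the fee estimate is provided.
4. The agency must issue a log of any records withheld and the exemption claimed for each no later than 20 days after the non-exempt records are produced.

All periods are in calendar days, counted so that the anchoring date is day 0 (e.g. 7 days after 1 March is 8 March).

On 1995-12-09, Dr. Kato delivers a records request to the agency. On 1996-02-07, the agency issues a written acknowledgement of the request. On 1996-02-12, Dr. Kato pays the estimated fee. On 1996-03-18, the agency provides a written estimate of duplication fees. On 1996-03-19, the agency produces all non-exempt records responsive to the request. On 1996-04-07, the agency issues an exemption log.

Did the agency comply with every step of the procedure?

No

Step 1 — counting 51 days from 1995-12-09 (when the request is received) gives a deadline of 1996-01-29; not done until 1996-02-07, 9 days after the deadline.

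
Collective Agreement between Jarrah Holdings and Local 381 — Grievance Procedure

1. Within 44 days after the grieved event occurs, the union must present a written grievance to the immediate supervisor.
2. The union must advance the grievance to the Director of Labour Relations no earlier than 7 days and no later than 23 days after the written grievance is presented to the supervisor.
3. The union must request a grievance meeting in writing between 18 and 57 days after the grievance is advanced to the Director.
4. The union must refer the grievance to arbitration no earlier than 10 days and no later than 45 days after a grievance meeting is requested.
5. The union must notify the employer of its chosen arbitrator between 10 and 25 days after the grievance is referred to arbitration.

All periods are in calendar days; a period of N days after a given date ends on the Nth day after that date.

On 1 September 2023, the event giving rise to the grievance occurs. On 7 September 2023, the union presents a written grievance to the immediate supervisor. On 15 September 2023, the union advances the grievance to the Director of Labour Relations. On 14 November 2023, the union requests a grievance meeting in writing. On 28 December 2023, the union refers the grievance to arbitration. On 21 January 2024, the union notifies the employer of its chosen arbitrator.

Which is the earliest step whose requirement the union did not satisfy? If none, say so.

Step 1: 44 days after 1 September 2023 (when the grieved event occurs) is 15 October 2023; 7 September 2023 is within that limit.
Step 2: the window is 7–23 days after 7 September 2023 (when the written grievance is presented to the supervisor), so 14 September 2023 through 30 September 2023; done 15 September 2023 — within the window.
Step 3: the window is 18–57 days after 15 September 2023 (when the grievance is advanced to the Director), so 3 October 2023 through 11 November 2023; done 14 November 2023 — 3 days after the window closed.

Step 3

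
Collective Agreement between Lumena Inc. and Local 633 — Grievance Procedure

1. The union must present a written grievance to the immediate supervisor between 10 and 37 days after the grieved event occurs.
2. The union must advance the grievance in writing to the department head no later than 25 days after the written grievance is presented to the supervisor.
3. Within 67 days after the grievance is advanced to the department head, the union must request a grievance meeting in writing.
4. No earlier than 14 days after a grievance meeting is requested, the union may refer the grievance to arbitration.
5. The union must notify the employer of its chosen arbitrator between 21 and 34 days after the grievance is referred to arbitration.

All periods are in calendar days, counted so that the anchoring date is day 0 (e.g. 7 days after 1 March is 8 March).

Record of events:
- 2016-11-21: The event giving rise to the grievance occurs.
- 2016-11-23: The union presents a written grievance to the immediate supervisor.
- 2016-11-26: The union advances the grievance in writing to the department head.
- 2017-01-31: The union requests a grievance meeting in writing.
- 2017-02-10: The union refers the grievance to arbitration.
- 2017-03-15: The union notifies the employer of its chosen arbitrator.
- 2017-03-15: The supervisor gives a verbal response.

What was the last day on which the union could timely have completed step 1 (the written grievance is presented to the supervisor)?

Step 1 runs from 2016-11-21, when the grieved event occurs. The window is 10–37 days after 2016-11-21; it closes on 2016-12-28.

2016-12-28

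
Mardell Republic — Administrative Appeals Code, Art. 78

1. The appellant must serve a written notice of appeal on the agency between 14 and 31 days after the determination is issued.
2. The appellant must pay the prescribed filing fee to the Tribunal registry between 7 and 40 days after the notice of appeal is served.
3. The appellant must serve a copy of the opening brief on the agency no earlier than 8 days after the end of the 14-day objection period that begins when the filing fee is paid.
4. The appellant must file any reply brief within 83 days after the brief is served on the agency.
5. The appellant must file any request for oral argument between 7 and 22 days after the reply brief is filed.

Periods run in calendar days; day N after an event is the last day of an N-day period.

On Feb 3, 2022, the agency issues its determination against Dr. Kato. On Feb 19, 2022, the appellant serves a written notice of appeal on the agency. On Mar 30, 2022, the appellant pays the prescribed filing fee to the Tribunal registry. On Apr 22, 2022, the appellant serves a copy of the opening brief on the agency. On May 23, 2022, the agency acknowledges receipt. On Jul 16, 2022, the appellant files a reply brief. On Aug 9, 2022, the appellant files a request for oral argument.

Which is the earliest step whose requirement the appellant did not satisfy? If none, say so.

(1) the permitted window runs from Feb 3, 2022 + 14 = Feb 17, 2022 to Feb 3, 2022 + 31 = Mar 6, 2022; done Feb 19, 2022 — within the window.
(2) the permitted window runs from Feb 19, 2022 + 7 = Feb 26, 2022 to Feb 19, 2022 + 40 = Mar 31, 2022; done Mar 30, 2022, which is between those dates.
(3) permitted from Apr 13, 2022 + 8 days = Apr 21, 2022 onward; done Apr 22, 2022 — permitted.
(4) due by Apr 22, 2022 + 83 days = Jul 14, 2022; Jul 16, 2022 misses that deadline by 2 days.
Later steps need not be reached.

Step 4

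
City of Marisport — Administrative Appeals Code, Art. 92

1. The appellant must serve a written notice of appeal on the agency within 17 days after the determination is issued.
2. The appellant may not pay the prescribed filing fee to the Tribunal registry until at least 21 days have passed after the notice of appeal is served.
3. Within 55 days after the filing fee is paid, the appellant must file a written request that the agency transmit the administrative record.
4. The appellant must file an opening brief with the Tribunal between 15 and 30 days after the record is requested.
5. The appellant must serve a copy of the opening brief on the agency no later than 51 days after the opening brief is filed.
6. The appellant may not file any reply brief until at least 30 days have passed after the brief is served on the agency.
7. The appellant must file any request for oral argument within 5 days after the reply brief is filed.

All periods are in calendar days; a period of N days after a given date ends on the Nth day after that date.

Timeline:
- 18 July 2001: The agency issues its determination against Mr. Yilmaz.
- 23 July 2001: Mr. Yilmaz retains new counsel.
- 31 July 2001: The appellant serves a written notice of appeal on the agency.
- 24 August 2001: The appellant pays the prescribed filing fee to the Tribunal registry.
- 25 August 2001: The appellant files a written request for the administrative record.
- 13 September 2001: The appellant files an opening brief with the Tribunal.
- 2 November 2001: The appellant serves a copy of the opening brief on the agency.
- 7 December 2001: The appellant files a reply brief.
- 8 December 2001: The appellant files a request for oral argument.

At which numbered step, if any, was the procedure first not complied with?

Step 1: 17 days after 18 July 2001 (when the determination is issued) is 4 August 2001; completed 31 July 2001, before the deadline.
Step 2: the earliest permitted date is 21 days after 31 July 2001 (when the notice of appeal is served), i.e. 21 August 2001; done 24 August 2001 — permitted.
Step 3: 55 days after 24 August 2001 (when the filing fee is paid) is 18 October 2001; done 25 August 2001 — timely.
Step 4: the window is 15–30 days after 25 August 2001 (when the record is requested), so 9 September 2001 through 24 September 2001; done 13 September 2001 — within the window.
Step 5: 51 days after 13 September 2001 (when the opening brief is filed) is 3 November 2001; 2 November 2001 is within that limit.
Step 6: the earliest permitted date is 30 days after 2 November 2001 (when the brief is served on the agency), i.e. 2 December 2001; done 7 December 2001, after the minimum wait.
Step 7: 5 days after 7 December 2001 (when the reply brief is filed) is 12 December 2001; completed 8 December 2001, before the deadline.

None — every step was satisfied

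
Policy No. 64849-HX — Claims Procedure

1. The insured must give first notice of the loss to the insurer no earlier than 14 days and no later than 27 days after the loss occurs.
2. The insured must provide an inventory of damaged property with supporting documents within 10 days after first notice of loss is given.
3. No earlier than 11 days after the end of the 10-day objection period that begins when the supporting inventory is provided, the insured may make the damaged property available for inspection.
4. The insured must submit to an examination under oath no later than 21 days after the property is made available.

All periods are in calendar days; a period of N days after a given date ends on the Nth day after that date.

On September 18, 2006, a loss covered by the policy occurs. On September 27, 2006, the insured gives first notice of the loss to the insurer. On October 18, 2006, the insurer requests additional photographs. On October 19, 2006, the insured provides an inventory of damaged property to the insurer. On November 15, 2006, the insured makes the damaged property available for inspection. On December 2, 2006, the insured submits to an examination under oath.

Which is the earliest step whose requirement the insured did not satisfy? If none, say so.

Step 1

Step 1 — 14 and 27 days from September 18, 2006 (when the loss occurs) are October 2, 2006 and October 15, 2006 respectively; done September 27, 2006 — 5 days before the window opened.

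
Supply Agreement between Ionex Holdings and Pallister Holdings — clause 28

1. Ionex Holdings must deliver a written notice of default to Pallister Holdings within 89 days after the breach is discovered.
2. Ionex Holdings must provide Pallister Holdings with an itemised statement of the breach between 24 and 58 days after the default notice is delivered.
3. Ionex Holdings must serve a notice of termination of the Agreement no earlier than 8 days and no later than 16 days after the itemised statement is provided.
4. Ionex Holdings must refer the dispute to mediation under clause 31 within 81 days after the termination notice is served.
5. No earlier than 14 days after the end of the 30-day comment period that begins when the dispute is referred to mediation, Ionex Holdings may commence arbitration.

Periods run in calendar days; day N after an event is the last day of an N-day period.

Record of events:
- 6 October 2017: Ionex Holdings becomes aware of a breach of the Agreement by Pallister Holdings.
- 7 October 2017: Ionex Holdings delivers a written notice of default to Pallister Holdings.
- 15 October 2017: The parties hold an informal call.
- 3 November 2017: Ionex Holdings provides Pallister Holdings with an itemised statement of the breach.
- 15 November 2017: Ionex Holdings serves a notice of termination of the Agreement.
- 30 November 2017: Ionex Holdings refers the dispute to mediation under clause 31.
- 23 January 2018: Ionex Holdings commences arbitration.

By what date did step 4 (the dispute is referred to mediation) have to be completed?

Step 4 runs from 15 November 2017, when the termination notice is served. 81 days after 15 November 2017 is 4 February 2018.

4 February 2018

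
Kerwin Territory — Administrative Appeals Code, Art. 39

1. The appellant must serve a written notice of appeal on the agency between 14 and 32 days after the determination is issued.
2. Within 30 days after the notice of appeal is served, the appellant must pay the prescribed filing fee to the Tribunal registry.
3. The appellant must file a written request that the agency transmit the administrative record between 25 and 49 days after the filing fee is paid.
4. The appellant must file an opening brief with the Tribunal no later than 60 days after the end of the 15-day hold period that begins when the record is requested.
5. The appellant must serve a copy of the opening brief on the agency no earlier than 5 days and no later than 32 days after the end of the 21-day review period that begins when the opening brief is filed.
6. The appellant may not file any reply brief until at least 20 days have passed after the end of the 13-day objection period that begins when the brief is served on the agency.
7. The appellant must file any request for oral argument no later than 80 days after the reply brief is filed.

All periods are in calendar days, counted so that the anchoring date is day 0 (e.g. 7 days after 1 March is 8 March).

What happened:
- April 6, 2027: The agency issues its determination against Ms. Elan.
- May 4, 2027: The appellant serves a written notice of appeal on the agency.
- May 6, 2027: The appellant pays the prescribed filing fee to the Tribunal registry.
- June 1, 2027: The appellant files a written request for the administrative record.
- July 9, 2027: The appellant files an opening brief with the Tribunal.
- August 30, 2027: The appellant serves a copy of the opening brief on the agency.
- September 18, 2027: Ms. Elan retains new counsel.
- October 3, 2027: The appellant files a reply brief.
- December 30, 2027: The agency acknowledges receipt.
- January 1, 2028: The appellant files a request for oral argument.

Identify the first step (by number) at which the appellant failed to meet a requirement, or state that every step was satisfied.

Step 1 — 14 and 32 days from April 6, 2027 (when the determination is issued) are April 20, 2027 and May 8, 2027 respectively; done May 4, 2027 — within the window.
Step 2 — counting 30 days from May 4, 2027 (when the notice of appeal is served) gives a deadline of June 3, 2027; completed May 6, 2027, before the deadline.
Step 3 — 25 and 49 days from May 6, 2027 (when the filing fee is paid) are May 31, 2027 and June 24, 2027 respectively; June 1, 2027 falls inside that range.
Step 4 — counting 60 days from June 16, 2027 (end of the 15-day hold period, which began when the record is requested on June 1, 2027) gives a deadline of August 15, 2027; done July 9, 2027 — timely.
Step 5 — 5 and 32 days from July 30, 2027 (end of the 21-day review period, which began when the opening brief is filed on July 9, 2027) are August 4, 2027 and August 31, 2027 respectively; August 30, 2027 falls inside that range.
Step 6 — must wait 20 days from September 12, 2027 (end of the 13-day objection period, which began when the brief is served on the agency on August 30, 2027), so not before October 2, 2027; done October 3, 2027 — permitted.
Step 7 — counting 80 days from October 3, 2027 (when the reply brief is filed) gives a deadline of December 22, 2027; done January 1, 2028 — 10 days late.

Step 7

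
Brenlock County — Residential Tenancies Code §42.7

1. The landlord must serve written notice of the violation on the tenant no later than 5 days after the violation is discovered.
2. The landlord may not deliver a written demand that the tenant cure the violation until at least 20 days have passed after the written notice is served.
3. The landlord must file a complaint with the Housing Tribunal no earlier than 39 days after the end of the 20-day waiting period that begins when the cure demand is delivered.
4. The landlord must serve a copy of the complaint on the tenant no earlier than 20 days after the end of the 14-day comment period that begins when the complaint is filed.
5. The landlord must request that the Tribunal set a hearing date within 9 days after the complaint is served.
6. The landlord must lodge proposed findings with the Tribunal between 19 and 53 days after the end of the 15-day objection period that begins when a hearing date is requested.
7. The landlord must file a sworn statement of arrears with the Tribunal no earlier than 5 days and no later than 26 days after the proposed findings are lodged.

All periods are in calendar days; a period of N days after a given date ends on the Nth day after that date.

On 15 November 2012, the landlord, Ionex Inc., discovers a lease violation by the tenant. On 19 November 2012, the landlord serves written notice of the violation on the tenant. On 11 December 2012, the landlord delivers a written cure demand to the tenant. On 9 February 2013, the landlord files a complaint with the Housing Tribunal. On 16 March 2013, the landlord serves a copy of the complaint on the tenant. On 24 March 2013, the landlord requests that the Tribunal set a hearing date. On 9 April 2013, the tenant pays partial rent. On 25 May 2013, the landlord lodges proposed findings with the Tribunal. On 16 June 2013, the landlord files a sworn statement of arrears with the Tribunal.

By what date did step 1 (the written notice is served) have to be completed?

Step 1 runs from 15 November 2012, when the violation is discovered. 5 days after 15 November 2012 is 20 November 2012.

20 November 2012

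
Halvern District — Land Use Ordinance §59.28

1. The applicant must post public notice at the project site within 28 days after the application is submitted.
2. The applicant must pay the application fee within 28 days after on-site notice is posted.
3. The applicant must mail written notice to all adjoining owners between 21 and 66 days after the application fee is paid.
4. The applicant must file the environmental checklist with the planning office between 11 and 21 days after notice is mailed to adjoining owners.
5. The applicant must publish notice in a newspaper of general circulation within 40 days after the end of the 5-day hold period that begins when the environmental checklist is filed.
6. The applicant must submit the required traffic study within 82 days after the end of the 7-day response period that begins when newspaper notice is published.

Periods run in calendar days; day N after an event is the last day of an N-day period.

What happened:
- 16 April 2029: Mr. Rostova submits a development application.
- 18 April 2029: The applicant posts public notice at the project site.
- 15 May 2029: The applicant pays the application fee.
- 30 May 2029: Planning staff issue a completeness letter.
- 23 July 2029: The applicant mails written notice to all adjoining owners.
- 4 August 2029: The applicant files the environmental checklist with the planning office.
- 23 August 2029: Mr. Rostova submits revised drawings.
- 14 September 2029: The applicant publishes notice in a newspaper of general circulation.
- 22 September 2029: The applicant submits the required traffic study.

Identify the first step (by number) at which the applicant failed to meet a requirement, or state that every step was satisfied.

Step 1 — counting 28 days from 16 April 2029 (when the application is submitted) gives a deadline of 14 May 2029; done 18 April 2029 — timely.
Step 2 — counting 28 days from 18 April 2029 (when on-site notice is posted) gives a deadline of 16 May 2029; 15 May 2029 is within that limit.
Step 3 — 21 and 66 days from 15 May 2029 (when the application fee is paid) are 5 June 2029 and 20 July 2029 respectively; done 23 July 2029 — 3 days after the window closed.
That is the first point of non-compliance.

Step 3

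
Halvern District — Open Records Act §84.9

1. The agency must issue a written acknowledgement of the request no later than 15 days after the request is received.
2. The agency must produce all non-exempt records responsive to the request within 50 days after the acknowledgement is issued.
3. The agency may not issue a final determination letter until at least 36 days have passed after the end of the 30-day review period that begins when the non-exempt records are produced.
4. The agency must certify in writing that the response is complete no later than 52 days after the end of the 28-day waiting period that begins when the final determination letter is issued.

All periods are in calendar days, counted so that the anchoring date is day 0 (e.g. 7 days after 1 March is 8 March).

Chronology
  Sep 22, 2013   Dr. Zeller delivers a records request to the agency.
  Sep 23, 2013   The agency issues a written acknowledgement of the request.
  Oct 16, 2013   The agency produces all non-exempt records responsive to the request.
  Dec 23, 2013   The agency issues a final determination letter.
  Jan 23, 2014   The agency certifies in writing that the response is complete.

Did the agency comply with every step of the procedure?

Yes

(1) due by Sep 22, 2013 + 15 days = Oct 7, 2013; Sep 23, 2013 is within that limit.
(2) due by Sep 23, 2013 + 50 days = Nov 12, 2013; done Oct 16, 2013 — timely.
(3) permitted from Nov 15, 2013 + 36 days = Dec 21, 2013 onward; done Dec 23, 2013 — permitted.
(4) due by Jan 20, 2014 + 52 days = Mar 13, 2014; completed Jan 23, 2014, before the deadline.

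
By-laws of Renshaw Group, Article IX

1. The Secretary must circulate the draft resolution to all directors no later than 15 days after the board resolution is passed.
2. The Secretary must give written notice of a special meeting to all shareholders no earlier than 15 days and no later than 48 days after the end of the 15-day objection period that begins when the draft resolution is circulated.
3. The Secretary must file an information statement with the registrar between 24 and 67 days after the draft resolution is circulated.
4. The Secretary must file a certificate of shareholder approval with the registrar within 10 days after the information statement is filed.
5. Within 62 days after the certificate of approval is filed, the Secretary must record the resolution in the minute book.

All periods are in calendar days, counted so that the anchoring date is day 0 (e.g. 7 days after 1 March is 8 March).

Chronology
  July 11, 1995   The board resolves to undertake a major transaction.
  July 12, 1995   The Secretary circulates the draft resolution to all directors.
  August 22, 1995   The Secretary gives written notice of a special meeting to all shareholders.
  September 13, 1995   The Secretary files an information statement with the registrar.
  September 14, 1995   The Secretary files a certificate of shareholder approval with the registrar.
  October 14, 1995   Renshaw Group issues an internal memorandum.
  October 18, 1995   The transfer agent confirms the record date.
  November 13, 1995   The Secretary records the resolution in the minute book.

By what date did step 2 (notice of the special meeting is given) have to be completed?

The draft resolution is circulated on July 12, 1995; the 15-day objection period therefore ends July 27, 1995, and step 2 runs from that date. The window is 15–48 days after July 27, 1995; it closes on September 13, 1995.

September 13, 1995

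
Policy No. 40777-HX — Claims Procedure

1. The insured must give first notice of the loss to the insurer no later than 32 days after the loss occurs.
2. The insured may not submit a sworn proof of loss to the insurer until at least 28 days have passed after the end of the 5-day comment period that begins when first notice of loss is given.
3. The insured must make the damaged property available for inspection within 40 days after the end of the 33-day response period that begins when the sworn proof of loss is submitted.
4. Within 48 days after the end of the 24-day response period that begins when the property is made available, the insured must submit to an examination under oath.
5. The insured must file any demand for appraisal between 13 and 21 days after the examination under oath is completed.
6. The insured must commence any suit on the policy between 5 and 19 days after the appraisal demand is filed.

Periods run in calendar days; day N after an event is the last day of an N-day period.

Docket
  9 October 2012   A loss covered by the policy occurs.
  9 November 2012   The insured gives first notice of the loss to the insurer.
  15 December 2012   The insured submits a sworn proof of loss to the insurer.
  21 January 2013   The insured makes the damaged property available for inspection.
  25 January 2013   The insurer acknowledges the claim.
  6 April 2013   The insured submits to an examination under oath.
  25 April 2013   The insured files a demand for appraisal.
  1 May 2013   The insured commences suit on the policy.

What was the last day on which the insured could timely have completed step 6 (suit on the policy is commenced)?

14 May 2013

Step 6 runs from 25 April 2013, when the appraisal demand is filed. The window is 5–19 days after 25 April 2013; it closes on 14 May 2013.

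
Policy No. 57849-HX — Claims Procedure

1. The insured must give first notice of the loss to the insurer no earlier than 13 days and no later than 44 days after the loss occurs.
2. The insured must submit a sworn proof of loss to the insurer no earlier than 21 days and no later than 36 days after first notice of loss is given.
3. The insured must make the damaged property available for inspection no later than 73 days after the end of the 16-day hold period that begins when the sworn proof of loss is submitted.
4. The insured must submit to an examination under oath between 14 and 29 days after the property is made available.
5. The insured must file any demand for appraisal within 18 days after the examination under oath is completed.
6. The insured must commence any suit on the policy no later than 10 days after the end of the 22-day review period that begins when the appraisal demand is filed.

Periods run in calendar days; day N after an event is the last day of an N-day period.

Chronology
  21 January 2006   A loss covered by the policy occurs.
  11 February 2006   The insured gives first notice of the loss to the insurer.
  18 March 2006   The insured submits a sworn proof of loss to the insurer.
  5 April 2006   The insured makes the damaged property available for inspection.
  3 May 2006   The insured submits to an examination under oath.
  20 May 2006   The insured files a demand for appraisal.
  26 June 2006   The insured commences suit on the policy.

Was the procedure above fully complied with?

Step 1: the window is 13–44 days after 21 January 2006 (when the loss occurs), so 3 February 2006 through 6 March 2006; done 11 February 2006 — within the window.
Step 2: the window is 21–36 days after 11 February 2006 (when first notice of loss is given), so 4 March 2006 through 19 March 2006; done 18 March 2006 — within the window.
Step 3: 73 days after 3 April 2006 (end of the 16-day hold period, which began when the sworn proof of loss is submitted on 18 March 2006) is 15 June 2006; done 5 April 2006 — timely.
Step 4: the window is 14–29 days after 5 April 2006 (when the property is made available), so 19 April 2006 through 4 May 2006; 3 May 2006 falls inside that range.
Step 5: 18 days after 3 May 2006 (when the examination under oath is completed) is 21 May 2006; completed 20 May 2006, before the deadline.
Step 6: 10 days after 11 June 2006 (end of the 22-day review period, which began when the appraisal demand is filed on 20 May 2006) is 21 June 2006; not done until 26 June 2006, 5 days after the deadline.

No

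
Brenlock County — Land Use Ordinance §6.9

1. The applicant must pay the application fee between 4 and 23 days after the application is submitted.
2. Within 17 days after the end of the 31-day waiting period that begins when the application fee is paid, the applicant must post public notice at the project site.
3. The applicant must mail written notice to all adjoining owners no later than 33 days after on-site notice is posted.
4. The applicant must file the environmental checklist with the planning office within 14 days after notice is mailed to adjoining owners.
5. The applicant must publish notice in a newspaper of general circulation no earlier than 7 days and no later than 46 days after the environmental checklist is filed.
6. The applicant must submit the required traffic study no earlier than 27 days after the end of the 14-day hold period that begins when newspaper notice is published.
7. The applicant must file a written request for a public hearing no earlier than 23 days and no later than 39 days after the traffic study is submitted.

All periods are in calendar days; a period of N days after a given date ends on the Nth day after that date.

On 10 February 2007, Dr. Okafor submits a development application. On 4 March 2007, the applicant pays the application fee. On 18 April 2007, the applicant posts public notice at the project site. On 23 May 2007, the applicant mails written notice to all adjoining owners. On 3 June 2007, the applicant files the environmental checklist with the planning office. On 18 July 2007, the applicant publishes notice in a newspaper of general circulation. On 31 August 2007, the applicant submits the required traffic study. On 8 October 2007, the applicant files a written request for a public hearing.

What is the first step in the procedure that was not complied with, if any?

Step 3

Step 1: the window is 4–23 days after 10 February 2007 (when the application is submitted), so 14 February 2007 through 5 March 2007; done 4 March 2007 — within the window.
Step 2: 17 days after 4 April 2007 (end of the 31-day waiting period, which began when the application fee is paid on 4 March 2007) is 21 April 2007; done 18 April 2007 — timely.
Step 3: 33 days after 18 April 2007 (when on-site notice is posted) is 21 May 2007; 23 May 2007 misses that deadline by 2 days.
The procedure was therefore not followed at step 3.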